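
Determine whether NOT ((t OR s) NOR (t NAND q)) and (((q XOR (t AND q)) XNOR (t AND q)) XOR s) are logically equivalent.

No. Counterexample: with q=0, s=1, t=0, Expression 1 = 1 but Expression 2 = 0.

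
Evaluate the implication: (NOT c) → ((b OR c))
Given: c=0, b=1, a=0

Antecedent (NOT c) = 1; consequent ((b OR c)) = 1.
1 → 1 = 1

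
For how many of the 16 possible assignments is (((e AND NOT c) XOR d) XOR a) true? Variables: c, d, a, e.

Satisfying assignments: (0,0,0,1), (0,0,1,0), (0,1,0,0), (0,1,1,1), (1,0,1,0), (1,0,1,1), (1,1,0,0), (1,1,0,1)
Count: 8 out of 16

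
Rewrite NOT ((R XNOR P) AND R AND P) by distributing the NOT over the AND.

NOT (R XNOR P) OR NOT R OR NOT P
De Morgan's: NOT(AND of terms) = OR of negations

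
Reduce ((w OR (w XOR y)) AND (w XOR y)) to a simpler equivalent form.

By absorption (E AND (E OR v) = E):
= (w XOR y)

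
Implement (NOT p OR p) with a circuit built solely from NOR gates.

(((p NOR p) NOR p) NOR ((p NOR p) NOR p))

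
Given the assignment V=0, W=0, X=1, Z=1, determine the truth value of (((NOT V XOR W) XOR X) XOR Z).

Substituting: (((NOT 0 XOR 0) XOR 1) XOR 1)
= 1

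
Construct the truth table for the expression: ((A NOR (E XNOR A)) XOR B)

E | B | A | Output
------------------
0 | 0 | 0 | 0
0 | 0 | 1 | 0
0 | 1 | 0 | 1
0 | 1 | 1 | 1
1 | 0 | 0 | 1
1 | 0 | 1 | 0
1 | 1 | 0 | 0
1 | 1 | 1 | 1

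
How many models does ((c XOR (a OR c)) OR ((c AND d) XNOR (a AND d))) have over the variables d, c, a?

Satisfying assignments: (0,0,0), (0,0,1), (0,1,0), (0,1,1), (1,0,0), (1,0,1), (1,1,1)
Count: 7 out of 8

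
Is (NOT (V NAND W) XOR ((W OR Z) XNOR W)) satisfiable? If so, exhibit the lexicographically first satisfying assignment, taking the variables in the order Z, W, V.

Z=0, W=0, V=0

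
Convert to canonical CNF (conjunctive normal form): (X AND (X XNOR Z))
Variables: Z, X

(Z OR X) AND (Z OR NOT X) AND (NOT Z OR X)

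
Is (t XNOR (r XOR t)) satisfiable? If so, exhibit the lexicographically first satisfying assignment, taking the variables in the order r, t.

r=0, t=0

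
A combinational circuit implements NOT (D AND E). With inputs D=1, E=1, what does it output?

Substituting: NOT (1 AND 1)
= 0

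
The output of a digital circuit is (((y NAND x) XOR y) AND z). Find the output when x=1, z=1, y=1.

Substituting: (((1 NAND 1) XOR 1) AND 1)
= 1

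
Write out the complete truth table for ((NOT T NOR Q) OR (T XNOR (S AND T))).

S | T | Q | Output
------------------
0 | 0 | 0 | 1
0 | 0 | 1 | 1
0 | 1 | 0 | 1
0 | 1 | 1 | 0
1 | 0 | 0 | 1
1 | 0 | 1 | 1
1 | 1 | 0 | 1
1 | 1 | 1 | 1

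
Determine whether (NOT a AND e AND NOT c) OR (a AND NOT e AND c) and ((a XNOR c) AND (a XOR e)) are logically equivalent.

Yes, they are equivalent — the two output columns agree on all 8 assignments:
a | e | c | Expression 1 | Expression 2
---------------------------------------
0 | 0 | 0 | 0 | 0
0 | 0 | 1 | 0 | 0
0 | 1 | 0 | 1 | 1
0 | 1 | 1 | 0 | 0
1 | 0 | 0 | 0 | 0
1 | 0 | 1 | 1 | 1
1 | 1 | 0 | 0 | 0
1 | 1 | 1 | 0 | 0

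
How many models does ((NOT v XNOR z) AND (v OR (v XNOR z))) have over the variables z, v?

Satisfying assignments: (0,1)
Count: 1 out of 4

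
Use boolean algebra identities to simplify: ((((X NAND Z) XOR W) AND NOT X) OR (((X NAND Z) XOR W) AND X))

By distribution ((E AND v) OR (E AND NOT v) = E):
= ((X NAND Z) XOR W)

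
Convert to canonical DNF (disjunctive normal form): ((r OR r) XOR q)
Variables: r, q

(NOT r AND q) OR (r AND NOT q)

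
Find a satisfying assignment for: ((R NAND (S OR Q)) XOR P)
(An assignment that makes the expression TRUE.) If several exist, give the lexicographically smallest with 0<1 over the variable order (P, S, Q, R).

P=0, S=0, Q=0, R=0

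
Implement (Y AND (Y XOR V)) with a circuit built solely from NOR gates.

((Y NOR Y) NOR (((((Y NOR V) NOR (Y NOR V)) NOR ((Y NOR V) NOR (Y NOR V))) NOR ((((Y NOR Y) NOR (V NOR V)) NOR ((Y NOR Y) NOR (V NOR V))) NOR (((Y NOR Y) NOR (V NOR V)) NOR ((Y NOR Y) NOR (V NOR V))))) NOR ((((Y NOR V) NOR (Y NOR V)) NOR ((Y NOR V) NOR (Y NOR V))) NOR ((((Y NOR Y) NOR (V NOR V)) NOR ((Y NOR Y) NOR (V NOR V))) NOR (((Y NOR Y) NOR (V NOR V)) NOR ((Y NOR Y) NOR (V NOR V)))))))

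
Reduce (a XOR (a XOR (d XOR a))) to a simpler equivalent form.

By XOR self-cancellation ((E XOR v) XOR v = E):
= (d XOR a)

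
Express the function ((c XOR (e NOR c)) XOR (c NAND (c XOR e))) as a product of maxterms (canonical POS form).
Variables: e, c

ΠM(0, 3) = (e OR c) AND (NOT e OR NOT c)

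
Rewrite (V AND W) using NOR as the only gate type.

((V NOR V) NOR (W NOR W))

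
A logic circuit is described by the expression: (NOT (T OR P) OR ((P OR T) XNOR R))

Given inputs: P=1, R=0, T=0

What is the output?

Substituting: (NOT (0 OR 1) OR ((1 OR 0) XNOR 0))
= 0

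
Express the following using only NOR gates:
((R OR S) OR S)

((((R NOR S) NOR (R NOR S)) NOR S) NOR (((R NOR S) NOR (R NOR S)) NOR S))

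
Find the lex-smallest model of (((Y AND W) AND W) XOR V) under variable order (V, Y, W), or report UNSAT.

V=0, Y=1, W=1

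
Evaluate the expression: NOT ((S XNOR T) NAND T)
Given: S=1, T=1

Substituting: NOT ((1 XNOR 1) NAND 1)
= 1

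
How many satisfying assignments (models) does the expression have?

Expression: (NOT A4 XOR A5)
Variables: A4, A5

Satisfying assignments: (0,0), (1,1)
Count: 2 out of 4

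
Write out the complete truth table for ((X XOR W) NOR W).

X | W | Output
--------------
0 | 0 | 1
0 | 1 | 0
1 | 0 | 0
1 | 1 | 0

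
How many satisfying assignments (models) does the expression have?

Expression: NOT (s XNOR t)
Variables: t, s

Satisfying assignments: (0,1), (1,0)
Count: 2 out of 4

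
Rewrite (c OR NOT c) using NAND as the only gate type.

((c NAND c) NAND ((c NAND c) NAND (c NAND c)))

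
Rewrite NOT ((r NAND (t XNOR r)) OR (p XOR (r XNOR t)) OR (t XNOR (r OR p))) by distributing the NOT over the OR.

NOT (r NAND (t XNOR r)) AND NOT (p XOR (r XNOR t)) AND NOT (t XNOR (r OR p))
De Morgan's: NOT(OR of terms) = AND of negations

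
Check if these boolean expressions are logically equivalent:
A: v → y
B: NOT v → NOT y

No, Inverse is not equivalent to original (counterexample: v=0, y=1)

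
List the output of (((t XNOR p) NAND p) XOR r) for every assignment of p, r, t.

p | r | t | Output
------------------
0 | 0 | 0 | 1
0 | 0 | 1 | 1
0 | 1 | 0 | 0
0 | 1 | 1 | 0
1 | 0 | 0 | 1
1 | 0 | 1 | 0
1 | 1 | 0 | 0
1 | 1 | 1 | 1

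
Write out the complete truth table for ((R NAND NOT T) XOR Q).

R | Q | T | Output
------------------
0 | 0 | 0 | 1
0 | 0 | 1 | 1
0 | 1 | 0 | 0
0 | 1 | 1 | 0
1 | 0 | 0 | 0
1 | 0 | 1 | 1
1 | 1 | 0 | 1
1 | 1 | 1 | 0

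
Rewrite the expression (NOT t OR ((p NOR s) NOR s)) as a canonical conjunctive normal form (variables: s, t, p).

(s OR NOT t OR p) AND (NOT s OR NOT t OR p) AND (NOT s OR NOT t OR NOT p)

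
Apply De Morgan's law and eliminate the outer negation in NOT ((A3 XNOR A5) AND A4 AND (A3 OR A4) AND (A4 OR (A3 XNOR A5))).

NOT (A3 XNOR A5) OR NOT A4 OR NOT (A3 OR A4) OR NOT (A4 OR (A3 XNOR A5))
De Morgan's: NOT(AND of terms) = OR of negations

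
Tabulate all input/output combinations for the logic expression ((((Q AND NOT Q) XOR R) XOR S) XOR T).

R | Q | S | T | Output
----------------------
0 | 0 | 0 | 0 | 0
0 | 0 | 0 | 1 | 1
0 | 0 | 1 | 0 | 1
0 | 0 | 1 | 1 | 0
0 | 1 | 0 | 0 | 0
0 | 1 | 0 | 1 | 1
0 | 1 | 1 | 0 | 1
0 | 1 | 1 | 1 | 0
1 | 0 | 0 | 0 | 1
1 | 0 | 0 | 1 | 0
1 | 0 | 1 | 0 | 0
1 | 0 | 1 | 1 | 1
1 | 1 | 0 | 0 | 1
1 | 1 | 0 | 1 | 0
1 | 1 | 1 | 0 | 0
1 | 1 | 1 | 1 | 1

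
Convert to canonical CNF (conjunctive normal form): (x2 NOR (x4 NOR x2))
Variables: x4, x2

(x4 OR x2) AND (x4 OR NOT x2) AND (NOT x4 OR NOT x2)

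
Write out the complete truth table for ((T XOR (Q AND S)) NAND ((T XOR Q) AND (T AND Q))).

T | S | Q | Output
------------------
0 | 0 | 0 | 1
0 | 0 | 1 | 1
0 | 1 | 0 | 1
0 | 1 | 1 | 1
1 | 0 | 0 | 1
1 | 0 | 1 | 1
1 | 1 | 0 | 1
1 | 1 | 1 | 1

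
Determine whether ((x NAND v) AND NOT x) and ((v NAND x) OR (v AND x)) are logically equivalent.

No. Counterexample: with x=1, v=0, Expression 1 = 0 but Expression 2 = 1.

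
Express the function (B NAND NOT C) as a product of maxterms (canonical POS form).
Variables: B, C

ΠM(2) = (NOT B OR C)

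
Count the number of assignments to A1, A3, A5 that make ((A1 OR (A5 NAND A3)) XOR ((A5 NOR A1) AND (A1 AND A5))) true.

Satisfying assignments: (0,0,0), (0,0,1), (0,1,0), (1,0,0), (1,0,1), (1,1,0), (1,1,1)
Count: 7 out of 8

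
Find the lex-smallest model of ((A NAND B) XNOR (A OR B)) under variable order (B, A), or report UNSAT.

B=0, A=1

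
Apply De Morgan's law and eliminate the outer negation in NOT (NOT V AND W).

V OR NOT W
De Morgan's: NOT(AND of terms) = OR of negations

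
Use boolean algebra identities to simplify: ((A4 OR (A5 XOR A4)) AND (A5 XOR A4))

By absorption (E AND (E OR v) = E):
= (A5 XOR A4)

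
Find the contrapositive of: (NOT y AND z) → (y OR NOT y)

Contrapositive: NOT (y OR NOT y) → NOT (NOT y AND z)
Note: A statement and its contrapositive are logically equivalent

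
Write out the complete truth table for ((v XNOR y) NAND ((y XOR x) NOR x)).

x | v | y | Output
------------------
0 | 0 | 0 | 0
0 | 0 | 1 | 1
0 | 1 | 0 | 1
0 | 1 | 1 | 1
1 | 0 | 0 | 1
1 | 0 | 1 | 1
1 | 1 | 0 | 1
1 | 1 | 1 | 1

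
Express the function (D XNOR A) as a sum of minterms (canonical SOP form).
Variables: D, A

Σm(0, 3) = (NOT D AND NOT A) OR (D AND A)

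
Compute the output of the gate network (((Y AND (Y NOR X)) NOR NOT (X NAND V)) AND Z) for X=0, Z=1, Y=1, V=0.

Substituting: (((1 AND (1 NOR 0)) NOR NOT (0 NAND 0)) AND 1)
= 1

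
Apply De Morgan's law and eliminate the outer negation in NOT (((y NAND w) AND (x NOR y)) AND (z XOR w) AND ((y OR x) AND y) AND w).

NOT ((y NAND w) AND (x NOR y)) OR NOT (z XOR w) OR NOT ((y OR x) AND y) OR NOT w
De Morgan's: NOT(AND of terms) = OR of negations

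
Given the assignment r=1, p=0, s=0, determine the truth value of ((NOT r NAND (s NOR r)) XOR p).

Substituting: ((NOT 1 NAND (0 NOR 1)) XOR 0)
= 1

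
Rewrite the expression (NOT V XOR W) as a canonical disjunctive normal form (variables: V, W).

(NOT V AND NOT W) OR (V AND W)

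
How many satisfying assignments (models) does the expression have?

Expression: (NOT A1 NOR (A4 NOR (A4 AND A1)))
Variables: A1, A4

Satisfying assignments: (1,1)
Count: 1 out of 4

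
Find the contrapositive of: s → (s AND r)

Contrapositive: NOT (s AND r) → NOT s
Note: A statement and its contrapositive are logically equivalent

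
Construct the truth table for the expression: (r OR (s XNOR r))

r | s | Output
--------------
0 | 0 | 1
0 | 1 | 0
1 | 0 | 1
1 | 1 | 1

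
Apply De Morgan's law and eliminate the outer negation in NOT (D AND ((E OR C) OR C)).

NOT D OR NOT ((E OR C) OR C)
De Morgan's: NOT(AND of terms) = OR of negations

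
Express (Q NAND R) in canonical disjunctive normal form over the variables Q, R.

(NOT Q AND NOT R) OR (NOT Q AND R) OR (Q AND NOT R)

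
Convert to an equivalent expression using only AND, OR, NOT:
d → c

NOT d OR c
(Implication elimination: A → B = NOT A OR B)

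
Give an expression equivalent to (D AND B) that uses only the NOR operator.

((D NOR D) NOR (B NOR B))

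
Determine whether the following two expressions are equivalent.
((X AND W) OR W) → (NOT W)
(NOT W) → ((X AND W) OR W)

No, Converse is not equivalent to original (counterexample: W=0, X=0, Z=0)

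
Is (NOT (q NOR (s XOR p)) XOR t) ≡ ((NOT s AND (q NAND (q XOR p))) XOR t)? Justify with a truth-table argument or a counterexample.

No. Counterexample: with t=0, s=0, q=0, p=0, Expression 1 = 0 but Expression 2 = 1.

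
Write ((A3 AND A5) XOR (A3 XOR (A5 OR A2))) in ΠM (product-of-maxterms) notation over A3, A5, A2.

ΠM(0, 5) = (A3 OR A5 OR A2) AND (NOT A3 OR A5 OR NOT A2)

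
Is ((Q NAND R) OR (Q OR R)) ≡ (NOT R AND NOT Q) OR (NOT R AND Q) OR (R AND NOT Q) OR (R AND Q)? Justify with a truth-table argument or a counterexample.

Yes, they are equivalent — the two output columns agree on all 4 assignments:
R | Q | Expression 1 | Expression 2
-----------------------------------
0 | 0 | 1 | 1
0 | 1 | 1 | 1
1 | 0 | 1 | 1
1 | 1 | 1 | 1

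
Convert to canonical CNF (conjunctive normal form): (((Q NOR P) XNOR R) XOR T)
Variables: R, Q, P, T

(R OR Q OR P OR T) AND (R OR Q OR NOT P OR NOT T) AND (R OR NOT Q OR P OR NOT T) AND (R OR NOT Q OR NOT P OR NOT T) AND (NOT R OR Q OR P OR NOT T) AND (NOT R OR Q OR NOT P OR T) AND (NOT R OR NOT Q OR P OR T) AND (NOT R OR NOT Q OR NOT P OR T)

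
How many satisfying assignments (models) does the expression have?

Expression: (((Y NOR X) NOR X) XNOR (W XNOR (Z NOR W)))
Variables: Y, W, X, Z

Satisfying assignments: (0,0,0,0), (0,0,1,0), (0,1,0,0), (0,1,0,1), (0,1,1,0), (0,1,1,1), (1,0,0,1), (1,0,1,0), (1,1,1,0), (1,1,1,1)
Count: 10 out of 16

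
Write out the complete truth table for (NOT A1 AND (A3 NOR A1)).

A1 | A3 | Output
----------------
0 | 0 | 1
0 | 1 | 0
1 | 0 | 0
1 | 1 | 0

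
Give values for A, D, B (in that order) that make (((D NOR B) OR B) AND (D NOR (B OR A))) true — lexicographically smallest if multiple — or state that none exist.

A=0, D=0, B=0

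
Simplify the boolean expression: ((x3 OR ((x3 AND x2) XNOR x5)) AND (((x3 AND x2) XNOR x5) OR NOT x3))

By distribution ((E OR v) AND (E OR NOT v) = E):
= ((x3 AND x2) XNOR x5)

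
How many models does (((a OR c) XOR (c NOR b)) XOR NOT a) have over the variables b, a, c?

Satisfying assignments: (0,1,1), (1,0,0), (1,1,0), (1,1,1)
Count: 4 out of 8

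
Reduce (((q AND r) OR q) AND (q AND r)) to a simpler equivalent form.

By absorption (E AND (E OR v) = E):
= (q AND r)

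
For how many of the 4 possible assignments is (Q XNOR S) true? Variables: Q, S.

Satisfying assignments: (0,0), (1,1)
Count: 2 out of 4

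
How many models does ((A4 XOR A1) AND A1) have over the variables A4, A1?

Satisfying assignments: (0,1)
Count: 1 out of 4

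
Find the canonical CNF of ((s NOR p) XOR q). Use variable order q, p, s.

(q OR p OR NOT s) AND (q OR NOT p OR s) AND (q OR NOT p OR NOT s) AND (NOT q OR p OR s)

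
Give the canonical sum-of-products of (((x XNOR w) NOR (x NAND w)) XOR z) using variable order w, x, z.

Σm(1, 3, 5, 7) = (NOT w AND NOT x AND z) OR (NOT w AND x AND z) OR (w AND NOT x AND z) OR (w AND x AND z)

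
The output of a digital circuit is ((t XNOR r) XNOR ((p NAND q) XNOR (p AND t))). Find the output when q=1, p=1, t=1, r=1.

Substituting: ((1 XNOR 1) XNOR ((1 NAND 1) XNOR (1 AND 1)))
= 0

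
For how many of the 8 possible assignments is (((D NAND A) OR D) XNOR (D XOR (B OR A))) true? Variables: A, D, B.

Satisfying assignments: (0,0,1), (0,1,0), (1,0,0), (1,0,1)
Count: 4 out of 8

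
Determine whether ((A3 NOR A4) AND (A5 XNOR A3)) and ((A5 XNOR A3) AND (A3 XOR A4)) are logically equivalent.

No. Counterexample: with A4=0, A5=0, A3=0, Expression 1 = 1 but Expression 2 = 0.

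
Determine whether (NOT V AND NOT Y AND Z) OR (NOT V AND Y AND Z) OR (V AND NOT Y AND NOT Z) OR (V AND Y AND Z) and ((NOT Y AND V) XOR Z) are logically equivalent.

Yes, they are equivalent — the two output columns agree on all 8 assignments:
V | Y | Z | Expression 1 | Expression 2
---------------------------------------
0 | 0 | 0 | 0 | 0
0 | 0 | 1 | 1 | 1
0 | 1 | 0 | 0 | 0
0 | 1 | 1 | 1 | 1
1 | 0 | 0 | 1 | 1
1 | 0 | 1 | 0 | 0
1 | 1 | 0 | 0 | 0
1 | 1 | 1 | 1 | 1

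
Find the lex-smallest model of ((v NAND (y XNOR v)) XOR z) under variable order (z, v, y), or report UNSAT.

z=0, v=0, y=0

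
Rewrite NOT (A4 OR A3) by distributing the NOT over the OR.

NOT A4 AND NOT A3
De Morgan's: NOT(OR of terms) = AND of negations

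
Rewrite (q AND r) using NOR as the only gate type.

((q NOR q) NOR (r NOR r))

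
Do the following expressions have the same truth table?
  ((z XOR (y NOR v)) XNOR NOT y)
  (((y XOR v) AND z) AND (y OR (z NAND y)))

No. Counterexample: with y=0, v=0, z=0, Expression 1 = 1 but Expression 2 = 0.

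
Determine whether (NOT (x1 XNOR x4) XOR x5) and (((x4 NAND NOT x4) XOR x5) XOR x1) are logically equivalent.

No. Counterexample: with x5=0, x4=0, x1=0, Expression 1 = 0 but Expression 2 = 1.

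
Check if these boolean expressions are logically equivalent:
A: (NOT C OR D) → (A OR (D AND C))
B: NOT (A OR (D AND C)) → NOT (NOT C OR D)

Yes, Contrapositive is always equivalent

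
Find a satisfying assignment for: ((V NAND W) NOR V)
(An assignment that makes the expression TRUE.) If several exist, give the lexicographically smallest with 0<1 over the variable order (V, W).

UNSATISFIABLE - no assignment makes this expression true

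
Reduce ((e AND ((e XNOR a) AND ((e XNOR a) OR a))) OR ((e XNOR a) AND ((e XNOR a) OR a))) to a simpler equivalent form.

By absorption (E OR (E AND v) = E) then absorption (E AND (E OR v) = E):
= (e XNOR a)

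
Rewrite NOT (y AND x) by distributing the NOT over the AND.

NOT y OR NOT x
De Morgan's: NOT(AND of terms) = OR of negations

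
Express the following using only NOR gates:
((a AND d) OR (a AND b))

((((a NOR a) NOR (d NOR d)) NOR ((a NOR a) NOR (b NOR b))) NOR (((a NOR a) NOR (d NOR d)) NOR ((a NOR a) NOR (b NOR b))))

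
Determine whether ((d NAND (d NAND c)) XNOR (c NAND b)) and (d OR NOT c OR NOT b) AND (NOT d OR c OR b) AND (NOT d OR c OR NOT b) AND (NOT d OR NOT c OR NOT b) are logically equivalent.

Yes, they are equivalent — the two output columns agree on all 8 assignments:
d | c | b | Expression 1 | Expression 2
---------------------------------------
0 | 0 | 0 | 1 | 1
0 | 0 | 1 | 1 | 1
0 | 1 | 0 | 1 | 1
0 | 1 | 1 | 0 | 0
1 | 0 | 0 | 0 | 0
1 | 0 | 1 | 0 | 0
1 | 1 | 0 | 1 | 1
1 | 1 | 1 | 0 | 0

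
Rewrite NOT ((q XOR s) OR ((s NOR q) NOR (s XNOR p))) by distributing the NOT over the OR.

NOT (q XOR s) AND NOT ((s NOR q) NOR (s XNOR p))
De Morgan's: NOT(OR of terms) = AND of negations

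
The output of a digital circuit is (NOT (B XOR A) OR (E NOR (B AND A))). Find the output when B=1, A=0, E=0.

Substituting: (NOT (1 XOR 0) OR (0 NOR (1 AND 0)))
= 1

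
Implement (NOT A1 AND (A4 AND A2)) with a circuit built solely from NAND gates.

(((A1 NAND A1) NAND ((A4 NAND A2) NAND (A4 NAND A2))) NAND ((A1 NAND A1) NAND ((A4 NAND A2) NAND (A4 NAND A2))))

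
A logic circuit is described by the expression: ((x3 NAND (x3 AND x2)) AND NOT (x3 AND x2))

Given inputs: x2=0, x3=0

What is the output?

Substituting: ((0 NAND (0 AND 0)) AND NOT (0 AND 0))
= 1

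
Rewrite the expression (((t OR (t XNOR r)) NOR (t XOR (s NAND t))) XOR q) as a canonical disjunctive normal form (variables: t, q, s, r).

(NOT t AND q AND NOT s AND NOT r) OR (NOT t AND q AND NOT s AND r) OR (NOT t AND q AND s AND NOT r) OR (NOT t AND q AND s AND r) OR (t AND q AND NOT s AND NOT r) OR (t AND q AND NOT s AND r) OR (t AND q AND s AND NOT r) OR (t AND q AND s AND r)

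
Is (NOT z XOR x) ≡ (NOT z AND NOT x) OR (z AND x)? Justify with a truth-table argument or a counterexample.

Yes, they are equivalent — the two output columns agree on all 4 assignments:
z | x | Expression 1 | Expression 2
-----------------------------------
0 | 0 | 1 | 1
0 | 1 | 0 | 0
1 | 0 | 0 | 0
1 | 1 | 1 | 1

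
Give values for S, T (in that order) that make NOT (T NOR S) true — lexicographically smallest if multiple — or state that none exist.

S=0, T=1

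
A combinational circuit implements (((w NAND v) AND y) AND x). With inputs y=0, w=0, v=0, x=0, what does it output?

Substituting: (((0 NAND 0) AND 0) AND 0)
= 0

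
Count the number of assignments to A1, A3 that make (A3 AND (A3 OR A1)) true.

Satisfying assignments: (0,1), (1,1)
Count: 2 out of 4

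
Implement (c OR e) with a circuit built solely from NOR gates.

((c NOR e) NOR (c NOR e))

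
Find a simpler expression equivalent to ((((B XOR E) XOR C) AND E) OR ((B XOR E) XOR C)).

By absorption (E OR (E AND v) = E):
= ((B XOR E) XOR C)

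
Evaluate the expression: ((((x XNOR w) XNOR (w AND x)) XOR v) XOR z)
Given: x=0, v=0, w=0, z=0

Substituting: ((((0 XNOR 0) XNOR (0 AND 0)) XOR 0) XOR 0)
= 0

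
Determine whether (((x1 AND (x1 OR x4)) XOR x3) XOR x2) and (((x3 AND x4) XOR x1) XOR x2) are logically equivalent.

No. Counterexample: with x4=0, x1=0, x3=1, x2=0, Expression 1 = 1 but Expression 2 = 0.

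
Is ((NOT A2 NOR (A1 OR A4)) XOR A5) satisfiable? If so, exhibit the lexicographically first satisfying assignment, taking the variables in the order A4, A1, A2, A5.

A4=0, A1=0, A2=0, A5=1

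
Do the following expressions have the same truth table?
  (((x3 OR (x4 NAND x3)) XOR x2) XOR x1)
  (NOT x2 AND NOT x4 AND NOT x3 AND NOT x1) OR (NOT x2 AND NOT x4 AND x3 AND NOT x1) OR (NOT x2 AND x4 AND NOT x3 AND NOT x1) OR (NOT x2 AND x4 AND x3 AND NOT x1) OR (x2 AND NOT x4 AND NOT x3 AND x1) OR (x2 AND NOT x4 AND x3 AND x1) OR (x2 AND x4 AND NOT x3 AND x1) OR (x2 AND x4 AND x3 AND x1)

Yes, they are equivalent — the two output columns agree on all 16 assignments:
x2 | x4 | x3 | x1 | Expression 1 | Expression 2
-----------------------------------------------
0 | 0 | 0 | 0 | 1 | 1
0 | 0 | 0 | 1 | 0 | 0
0 | 0 | 1 | 0 | 1 | 1
0 | 0 | 1 | 1 | 0 | 0
0 | 1 | 0 | 0 | 1 | 1
0 | 1 | 0 | 1 | 0 | 0
0 | 1 | 1 | 0 | 1 | 1
0 | 1 | 1 | 1 | 0 | 0
1 | 0 | 0 | 0 | 0 | 0
1 | 0 | 0 | 1 | 1 | 1
1 | 0 | 1 | 0 | 0 | 0
1 | 0 | 1 | 1 | 1 | 1
1 | 1 | 0 | 0 | 0 | 0
1 | 1 | 0 | 1 | 1 | 1
1 | 1 | 1 | 0 | 0 | 0
1 | 1 | 1 | 1 | 1 | 1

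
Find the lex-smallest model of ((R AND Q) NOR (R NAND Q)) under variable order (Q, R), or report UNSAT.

UNSATISFIABLE - no assignment makes this expression true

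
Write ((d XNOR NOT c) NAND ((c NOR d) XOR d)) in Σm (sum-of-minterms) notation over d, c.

Σm(0, 1, 3) = (NOT d AND NOT c) OR (NOT d AND c) OR (d AND c)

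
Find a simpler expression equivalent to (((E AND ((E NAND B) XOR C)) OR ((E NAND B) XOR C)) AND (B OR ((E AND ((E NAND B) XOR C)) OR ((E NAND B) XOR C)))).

By absorption (E AND (E OR v) = E) then absorption (E OR (E AND v) = E):
= ((E NAND B) XOR C)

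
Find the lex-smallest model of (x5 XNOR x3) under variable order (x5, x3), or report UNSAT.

x5=0, x3=0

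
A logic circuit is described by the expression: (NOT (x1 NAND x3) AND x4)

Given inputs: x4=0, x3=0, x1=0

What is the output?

Substituting: (NOT (0 NAND 0) AND 0)
= 0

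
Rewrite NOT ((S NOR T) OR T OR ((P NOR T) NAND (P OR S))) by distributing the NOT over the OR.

NOT (S NOR T) AND NOT T AND NOT ((P NOR T) NAND (P OR S))
De Morgan's: NOT(OR of terms) = AND of negations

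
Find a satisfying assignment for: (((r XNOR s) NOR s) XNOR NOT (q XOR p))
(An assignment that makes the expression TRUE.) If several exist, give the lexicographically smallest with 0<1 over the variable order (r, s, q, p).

r=0, s=0, q=0, p=1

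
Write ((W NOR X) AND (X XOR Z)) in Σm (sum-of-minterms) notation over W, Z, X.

Σm(2) = (NOT W AND Z AND NOT X)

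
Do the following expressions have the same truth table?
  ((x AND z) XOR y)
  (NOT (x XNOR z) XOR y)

No. Counterexample: with x=0, y=0, z=1, Expression 1 = 0 but Expression 2 = 1.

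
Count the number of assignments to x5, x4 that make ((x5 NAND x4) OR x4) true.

Satisfying assignments: (0,0), (0,1), (1,0), (1,1)
Count: 4 out of 4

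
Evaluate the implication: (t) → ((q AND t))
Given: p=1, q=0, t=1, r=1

Antecedent (t) = 1; consequent ((q AND t)) = 0.
1 → 0 = 0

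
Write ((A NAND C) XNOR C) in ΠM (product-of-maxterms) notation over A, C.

ΠM(0, 2, 3) = (A OR C) AND (NOT A OR C) AND (NOT A OR NOT C)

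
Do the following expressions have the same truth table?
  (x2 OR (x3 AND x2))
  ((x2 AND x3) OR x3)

No. Counterexample: with x2=0, x3=1, Expression 1 = 0 but Expression 2 = 1.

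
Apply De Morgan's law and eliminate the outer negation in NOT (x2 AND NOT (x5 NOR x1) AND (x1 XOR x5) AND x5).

NOT x2 OR (x5 NOR x1) OR NOT (x1 XOR x5) OR NOT x5
De Morgan's: NOT(AND of terms) = OR of negations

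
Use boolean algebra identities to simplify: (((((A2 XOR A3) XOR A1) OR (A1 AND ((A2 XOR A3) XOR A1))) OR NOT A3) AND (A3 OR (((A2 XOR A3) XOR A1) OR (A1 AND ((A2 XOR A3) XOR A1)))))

By distribution ((E OR v) AND (E OR NOT v) = E) then absorption (E OR (E AND v) = E):
= ((A2 XOR A3) XOR A1)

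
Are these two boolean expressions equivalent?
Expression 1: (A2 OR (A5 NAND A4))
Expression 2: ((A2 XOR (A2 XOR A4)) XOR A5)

No. Counterexample: with A5=0, A4=0, A2=0, Expression 1 = 1 but Expression 2 = 0.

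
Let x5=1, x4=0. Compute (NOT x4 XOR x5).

Substituting: (NOT 0 XOR 1)
= 0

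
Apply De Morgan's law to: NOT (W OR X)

NOT W AND NOT X
De Morgan's: NOT(OR of terms) = AND of negations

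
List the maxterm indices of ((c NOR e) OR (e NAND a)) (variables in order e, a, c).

ΠM(6, 7) = (NOT e OR NOT a OR c) AND (NOT e OR NOT a OR NOT c)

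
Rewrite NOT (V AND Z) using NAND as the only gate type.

(((V NAND Z) NAND (V NAND Z)) NAND ((V NAND Z) NAND (V NAND Z)))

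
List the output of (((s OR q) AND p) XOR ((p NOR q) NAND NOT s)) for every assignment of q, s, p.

q | s | p | Output
------------------
0 | 0 | 0 | 0
0 | 0 | 1 | 1
0 | 1 | 0 | 1
0 | 1 | 1 | 0
1 | 0 | 0 | 1
1 | 0 | 1 | 0
1 | 1 | 0 | 1
1 | 1 | 1 | 0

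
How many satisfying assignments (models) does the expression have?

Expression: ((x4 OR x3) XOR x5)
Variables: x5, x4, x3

Satisfying assignments: (0,0,1), (0,1,0), (0,1,1), (1,0,0)
Count: 4 out of 8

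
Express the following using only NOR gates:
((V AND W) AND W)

((((V NOR V) NOR (W NOR W)) NOR ((V NOR V) NOR (W NOR W))) NOR (W NOR W))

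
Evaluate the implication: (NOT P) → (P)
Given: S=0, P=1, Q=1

Antecedent (NOT P) = 0; consequent (P) = 1.
0 → 1 = 1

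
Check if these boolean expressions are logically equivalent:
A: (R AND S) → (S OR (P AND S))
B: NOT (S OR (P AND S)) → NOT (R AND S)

Yes, Contrapositive is always equivalent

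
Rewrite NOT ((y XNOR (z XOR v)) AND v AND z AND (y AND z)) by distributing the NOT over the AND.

NOT (y XNOR (z XOR v)) OR NOT v OR NOT z OR NOT (y AND z)
De Morgan's: NOT(AND of terms) = OR of negations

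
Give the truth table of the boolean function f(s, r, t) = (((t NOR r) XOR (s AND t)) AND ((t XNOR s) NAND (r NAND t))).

s | r | t | Output
------------------
0 | 0 | 0 | 0
0 | 0 | 1 | 0
0 | 1 | 0 | 0
0 | 1 | 1 | 0
1 | 0 | 0 | 1
1 | 0 | 1 | 0
1 | 1 | 0 | 0
1 | 1 | 1 | 1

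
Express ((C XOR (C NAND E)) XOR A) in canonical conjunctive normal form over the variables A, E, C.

(A OR E OR NOT C) AND (NOT A OR E OR C) AND (NOT A OR NOT E OR C) AND (NOT A OR NOT E OR NOT C)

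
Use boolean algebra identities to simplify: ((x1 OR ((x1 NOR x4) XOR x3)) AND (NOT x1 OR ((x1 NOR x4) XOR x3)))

By distribution ((E OR v) AND (E OR NOT v) = E):
= ((x1 NOR x4) XOR x3)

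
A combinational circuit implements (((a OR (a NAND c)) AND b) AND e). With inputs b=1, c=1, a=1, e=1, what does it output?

Substituting: (((1 OR (1 NAND 1)) AND 1) AND 1)
= 1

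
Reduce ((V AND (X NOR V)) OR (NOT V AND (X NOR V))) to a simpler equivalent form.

By distribution ((E AND v) OR (E AND NOT v) = E):
= (X NOR V)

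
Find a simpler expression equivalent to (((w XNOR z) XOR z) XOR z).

By XOR self-cancellation ((E XOR v) XOR v = E):
= (w XNOR z)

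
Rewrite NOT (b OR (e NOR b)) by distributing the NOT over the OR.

NOT b AND NOT (e NOR b)
De Morgan's: NOT(OR of terms) = AND of negations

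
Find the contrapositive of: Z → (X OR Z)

Contrapositive: NOT (X OR Z) → NOT Z
Note: A statement and its contrapositive are logically equivalent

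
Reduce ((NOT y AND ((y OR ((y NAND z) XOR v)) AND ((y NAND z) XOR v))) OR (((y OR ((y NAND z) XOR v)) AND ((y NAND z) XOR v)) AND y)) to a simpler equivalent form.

By distribution ((E AND v) OR (E AND NOT v) = E) then absorption (E AND (E OR v) = E):
= ((y NAND z) XOR v)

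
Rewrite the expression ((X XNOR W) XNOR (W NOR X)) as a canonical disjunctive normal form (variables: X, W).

(NOT X AND NOT W) OR (NOT X AND W) OR (X AND NOT W)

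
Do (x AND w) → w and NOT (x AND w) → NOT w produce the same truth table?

No, Inverse is not equivalent to original (counterexample: w=1, x=0)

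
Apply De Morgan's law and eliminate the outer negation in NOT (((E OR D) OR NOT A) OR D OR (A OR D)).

NOT ((E OR D) OR NOT A) AND NOT D AND NOT (A OR D)
De Morgan's: NOT(OR of terms) = AND of negations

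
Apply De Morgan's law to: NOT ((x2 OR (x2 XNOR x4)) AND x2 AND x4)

NOT (x2 OR (x2 XNOR x4)) OR NOT x2 OR NOT x4
De Morgan's: NOT(AND of terms) = OR of negations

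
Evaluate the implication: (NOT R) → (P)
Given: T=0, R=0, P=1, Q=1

Antecedent (NOT R) = 1; consequent (P) = 1.
1 → 1 = 1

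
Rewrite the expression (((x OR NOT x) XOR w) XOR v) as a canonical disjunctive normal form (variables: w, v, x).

(NOT w AND NOT v AND NOT x) OR (NOT w AND NOT v AND x) OR (w AND v AND NOT x) OR (w AND v AND x)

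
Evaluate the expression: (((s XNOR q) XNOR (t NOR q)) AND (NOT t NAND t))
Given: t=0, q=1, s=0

Substituting: (((0 XNOR 1) XNOR (0 NOR 1)) AND (NOT 0 NAND 0))
= 1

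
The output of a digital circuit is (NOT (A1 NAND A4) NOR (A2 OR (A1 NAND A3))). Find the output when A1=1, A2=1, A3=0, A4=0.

Substituting: (NOT (1 NAND 0) NOR (1 OR (1 NAND 0)))
= 0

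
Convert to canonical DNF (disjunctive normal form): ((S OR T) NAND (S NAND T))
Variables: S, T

(NOT S AND NOT T) OR (S AND T)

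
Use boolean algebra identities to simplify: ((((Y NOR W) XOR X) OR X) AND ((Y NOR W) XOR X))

By absorption (E AND (E OR v) = E):
= ((Y NOR W) XOR X)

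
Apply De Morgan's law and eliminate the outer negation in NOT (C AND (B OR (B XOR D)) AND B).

NOT C OR NOT (B OR (B XOR D)) OR NOT B
De Morgan's: NOT(AND of terms) = OR of negations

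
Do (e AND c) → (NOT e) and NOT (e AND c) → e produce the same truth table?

No, Inverse is not equivalent to original (counterexample: e=0, c=0)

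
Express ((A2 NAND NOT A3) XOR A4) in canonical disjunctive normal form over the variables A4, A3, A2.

(NOT A4 AND NOT A3 AND NOT A2) OR (NOT A4 AND A3 AND NOT A2) OR (NOT A4 AND A3 AND A2) OR (A4 AND NOT A3 AND A2)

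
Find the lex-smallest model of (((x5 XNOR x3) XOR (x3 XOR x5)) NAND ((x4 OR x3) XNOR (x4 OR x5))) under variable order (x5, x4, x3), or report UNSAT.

x5=0, x4=0, x3=1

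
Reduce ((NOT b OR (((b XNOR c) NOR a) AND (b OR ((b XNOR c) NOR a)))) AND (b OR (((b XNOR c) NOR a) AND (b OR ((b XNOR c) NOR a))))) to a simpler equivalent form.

By distribution ((E OR v) AND (E OR NOT v) = E) then absorption (E AND (E OR v) = E):
= ((b XNOR c) NOR a)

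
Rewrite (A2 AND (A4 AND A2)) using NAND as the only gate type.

((A2 NAND ((A4 NAND A2) NAND (A4 NAND A2))) NAND (A2 NAND ((A4 NAND A2) NAND (A4 NAND A2))))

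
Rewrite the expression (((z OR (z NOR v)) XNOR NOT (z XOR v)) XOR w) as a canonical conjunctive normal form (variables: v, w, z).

(v OR w OR NOT z) AND (v OR NOT w OR z) AND (NOT v OR NOT w OR z) AND (NOT v OR NOT w OR NOT z)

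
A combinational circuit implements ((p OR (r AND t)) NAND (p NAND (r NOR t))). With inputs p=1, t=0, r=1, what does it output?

Substituting: ((1 OR (1 AND 0)) NAND (1 NAND (1 NOR 0)))
= 0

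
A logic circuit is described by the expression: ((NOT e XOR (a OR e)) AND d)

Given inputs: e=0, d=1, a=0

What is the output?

Substituting: ((NOT 0 XOR (0 OR 0)) AND 1)
= 1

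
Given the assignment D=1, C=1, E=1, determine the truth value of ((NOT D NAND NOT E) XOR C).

Substituting: ((NOT 1 NAND NOT 1) XOR 1)
= 0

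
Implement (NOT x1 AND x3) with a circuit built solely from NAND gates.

(((x1 NAND x1) NAND x3) NAND ((x1 NAND x1) NAND x3))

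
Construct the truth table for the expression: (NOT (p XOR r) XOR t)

p | r | t | Output
------------------
0 | 0 | 0 | 1
0 | 0 | 1 | 0
0 | 1 | 0 | 0
0 | 1 | 1 | 1
1 | 0 | 0 | 0
1 | 0 | 1 | 1
1 | 1 | 0 | 1
1 | 1 | 1 | 0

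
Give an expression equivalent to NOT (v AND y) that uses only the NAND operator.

(((v NAND y) NAND (v NAND y)) NAND ((v NAND y) NAND (v NAND y)))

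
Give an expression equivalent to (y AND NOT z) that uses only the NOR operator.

((y NOR y) NOR ((z NOR z) NOR (z NOR z)))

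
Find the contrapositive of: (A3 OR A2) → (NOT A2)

Contrapositive: A2 → NOT (A3 OR A2)
Note: A statement and its contrapositive are logically equivalent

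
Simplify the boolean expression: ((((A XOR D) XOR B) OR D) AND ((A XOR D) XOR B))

By absorption (E AND (E OR v) = E):
= ((A XOR D) XOR B)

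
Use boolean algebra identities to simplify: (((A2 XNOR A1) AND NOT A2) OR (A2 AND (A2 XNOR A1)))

By distribution ((E AND v) OR (E AND NOT v) = E):
= (A2 XNOR A1)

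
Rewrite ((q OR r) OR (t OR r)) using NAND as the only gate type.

((((q NAND q) NAND (r NAND r)) NAND ((q NAND q) NAND (r NAND r))) NAND (((t NAND t) NAND (r NAND r)) NAND ((t NAND t) NAND (r NAND r))))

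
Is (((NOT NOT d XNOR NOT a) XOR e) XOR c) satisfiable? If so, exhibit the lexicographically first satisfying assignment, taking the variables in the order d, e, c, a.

d=0, e=0, c=0, a=1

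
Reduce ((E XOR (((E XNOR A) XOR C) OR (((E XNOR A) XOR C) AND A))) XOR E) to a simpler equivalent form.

By XOR self-cancellation ((E XOR v) XOR v = E) then absorption (E OR (E AND v) = E):
= ((E XNOR A) XOR C)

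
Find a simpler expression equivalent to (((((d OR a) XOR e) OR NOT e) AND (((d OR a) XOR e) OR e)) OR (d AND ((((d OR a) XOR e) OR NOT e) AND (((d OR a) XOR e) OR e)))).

By absorption (E OR (E AND v) = E) then distribution ((E OR v) AND (E OR NOT v) = E):
= ((d OR a) XOR e)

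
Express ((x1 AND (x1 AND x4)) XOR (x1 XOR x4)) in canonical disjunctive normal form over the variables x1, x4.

(NOT x1 AND x4) OR (x1 AND NOT x4) OR (x1 AND x4)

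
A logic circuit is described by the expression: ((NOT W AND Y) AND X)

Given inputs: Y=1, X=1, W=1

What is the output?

Substituting: ((NOT 1 AND 1) AND 1)
= 0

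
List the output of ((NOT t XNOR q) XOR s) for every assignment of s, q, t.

s | q | t | Output
------------------
0 | 0 | 0 | 0
0 | 0 | 1 | 1
0 | 1 | 0 | 1
0 | 1 | 1 | 0
1 | 0 | 0 | 1
1 | 0 | 1 | 0
1 | 1 | 0 | 0
1 | 1 | 1 | 1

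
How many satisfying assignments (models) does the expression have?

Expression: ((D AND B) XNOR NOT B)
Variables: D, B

Satisfying assignments: (0,1)
Count: 1 out of 4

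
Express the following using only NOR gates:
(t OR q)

((t NOR q) NOR (t NOR q))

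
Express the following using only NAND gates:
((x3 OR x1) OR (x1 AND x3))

((((x3 NAND x3) NAND (x1 NAND x1)) NAND ((x3 NAND x3) NAND (x1 NAND x1))) NAND (((x1 NAND x3) NAND (x1 NAND x3)) NAND ((x1 NAND x3) NAND (x1 NAND x3))))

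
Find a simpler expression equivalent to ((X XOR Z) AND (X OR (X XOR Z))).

By absorption (E AND (E OR v) = E):
= (X XOR Z)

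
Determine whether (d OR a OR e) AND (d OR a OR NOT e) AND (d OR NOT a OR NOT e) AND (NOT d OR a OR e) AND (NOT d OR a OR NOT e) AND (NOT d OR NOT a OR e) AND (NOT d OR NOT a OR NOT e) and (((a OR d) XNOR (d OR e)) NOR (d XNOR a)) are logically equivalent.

Yes, they are equivalent — the two output columns agree on all 8 assignments:
d | a | e | Expression 1 | Expression 2
---------------------------------------
0 | 0 | 0 | 0 | 0
0 | 0 | 1 | 0 | 0
0 | 1 | 0 | 1 | 1
0 | 1 | 1 | 0 | 0
1 | 0 | 0 | 0 | 0
1 | 0 | 1 | 0 | 0
1 | 1 | 0 | 0 | 0
1 | 1 | 1 | 0 | 0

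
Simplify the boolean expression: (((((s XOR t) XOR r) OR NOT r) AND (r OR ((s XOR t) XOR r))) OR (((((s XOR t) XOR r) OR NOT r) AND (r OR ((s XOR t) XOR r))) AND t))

By absorption (E OR (E AND v) = E) then distribution ((E OR v) AND (E OR NOT v) = E):
= ((s XOR t) XOR r)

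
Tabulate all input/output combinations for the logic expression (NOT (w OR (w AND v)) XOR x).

v | x | w | Output
------------------
0 | 0 | 0 | 1
0 | 0 | 1 | 0
0 | 1 | 0 | 0
0 | 1 | 1 | 1
1 | 0 | 0 | 1
1 | 0 | 1 | 0
1 | 1 | 0 | 0
1 | 1 | 1 | 1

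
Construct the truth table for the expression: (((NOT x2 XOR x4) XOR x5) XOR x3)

x4 | x5 | x2 | x3 | Output
--------------------------
0 | 0 | 0 | 0 | 1
0 | 0 | 0 | 1 | 0
0 | 0 | 1 | 0 | 0
0 | 0 | 1 | 1 | 1
0 | 1 | 0 | 0 | 0
0 | 1 | 0 | 1 | 1
0 | 1 | 1 | 0 | 1
0 | 1 | 1 | 1 | 0
1 | 0 | 0 | 0 | 0
1 | 0 | 0 | 1 | 1
1 | 0 | 1 | 0 | 1
1 | 0 | 1 | 1 | 0
1 | 1 | 0 | 0 | 1
1 | 1 | 0 | 1 | 0
1 | 1 | 1 | 0 | 0
1 | 1 | 1 | 1 | 1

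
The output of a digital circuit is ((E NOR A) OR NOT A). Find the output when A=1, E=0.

Substituting: ((0 NOR 1) OR NOT 1)
= 0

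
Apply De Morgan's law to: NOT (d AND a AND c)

NOT d OR NOT a OR NOT c
De Morgan's: NOT(AND of terms) = OR of negations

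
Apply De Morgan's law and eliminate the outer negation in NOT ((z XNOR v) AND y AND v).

NOT (z XNOR v) OR NOT y OR NOT v
De Morgan's: NOT(AND of terms) = OR of negations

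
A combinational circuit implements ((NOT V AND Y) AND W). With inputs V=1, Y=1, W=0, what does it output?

Substituting: ((NOT 1 AND 1) AND 0)
= 0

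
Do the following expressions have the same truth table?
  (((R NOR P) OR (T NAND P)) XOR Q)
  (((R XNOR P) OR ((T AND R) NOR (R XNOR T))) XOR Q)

No. Counterexample: with R=0, T=0, P=1, Q=0, Expression 1 = 1 but Expression 2 = 0.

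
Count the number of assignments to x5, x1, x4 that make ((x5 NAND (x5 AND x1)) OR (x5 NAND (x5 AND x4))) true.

Satisfying assignments: (0,0,0), (0,0,1), (0,1,0), (0,1,1), (1,0,0), (1,0,1), (1,1,0)
Count: 7 out of 8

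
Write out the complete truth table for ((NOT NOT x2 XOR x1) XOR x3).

x1 | x3 | x2 | Output
---------------------
0 | 0 | 0 | 0
0 | 0 | 1 | 1
0 | 1 | 0 | 1
0 | 1 | 1 | 0
1 | 0 | 0 | 1
1 | 0 | 1 | 0
1 | 1 | 0 | 0
1 | 1 | 1 | 1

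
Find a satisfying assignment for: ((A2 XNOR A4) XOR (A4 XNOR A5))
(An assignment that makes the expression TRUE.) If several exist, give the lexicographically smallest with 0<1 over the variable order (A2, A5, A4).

A2=0, A5=1, A4=0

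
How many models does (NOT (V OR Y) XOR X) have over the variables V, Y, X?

Satisfying assignments: (0,0,0), (0,1,1), (1,0,1), (1,1,1)
Count: 4 out of 8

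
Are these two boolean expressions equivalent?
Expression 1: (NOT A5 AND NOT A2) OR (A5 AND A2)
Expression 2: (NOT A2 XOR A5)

Yes, they are equivalent — the two output columns agree on all 4 assignments:
A5 | A2 | Expression 1 | Expression 2
-------------------------------------
0 | 0 | 1 | 1
0 | 1 | 0 | 0
1 | 0 | 0 | 0
1 | 1 | 1 | 1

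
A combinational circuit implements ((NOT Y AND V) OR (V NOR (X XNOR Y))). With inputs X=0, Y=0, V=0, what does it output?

Substituting: ((NOT 0 AND 0) OR (0 NOR (0 XNOR 0)))
= 0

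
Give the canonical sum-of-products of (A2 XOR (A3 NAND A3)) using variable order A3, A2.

Σm(0, 3) = (NOT A3 AND NOT A2) OR (A3 AND A2)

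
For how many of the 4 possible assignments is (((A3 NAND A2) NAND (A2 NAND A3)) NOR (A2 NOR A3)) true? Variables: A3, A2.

Satisfying assignments: (0,1), (1,0)
Count: 2 out of 4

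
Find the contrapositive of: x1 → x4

Contrapositive: NOT x4 → NOT x1
Note: A statement and its contrapositive are logically equivalent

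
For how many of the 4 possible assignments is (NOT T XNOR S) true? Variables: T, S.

Satisfying assignments: (0,1), (1,0)
Count: 2 out of 4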